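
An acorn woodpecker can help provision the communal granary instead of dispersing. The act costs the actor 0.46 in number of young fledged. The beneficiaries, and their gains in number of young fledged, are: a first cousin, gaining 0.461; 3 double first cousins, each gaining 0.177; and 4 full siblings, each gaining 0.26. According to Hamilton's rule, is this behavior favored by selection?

Yes

Hamilton's rule: the trait is favored when the sum of r·B over every recipient exceeds the actor's cost C.
r to a first cousin = 1/8 (first cousins share one grandparent pair — two paths of length 4: r = 2·(1/2)^4 = 1/8).
r to a double first cousin = 0.25 (double first cousins share both grandparent pairs — four paths of length 4: r = 4·(1/2)^4 = 1/4).
r to a full sibling = 0.5 (full sibs share both parents — two paths of length 2: r = 2·(1/2)^2 = 1/2).
Summing one r·B term per recipient: 1·0.125·0.461 + 3·0.25·0.177 + 4·0.5·0.26 = 0.710375.
0.710375 > 0.46: the indirect benefit exceeds the cost.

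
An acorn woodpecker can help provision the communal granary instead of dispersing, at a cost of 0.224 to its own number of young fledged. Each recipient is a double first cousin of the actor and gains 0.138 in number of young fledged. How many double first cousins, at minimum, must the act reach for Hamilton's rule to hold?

r to a double first cousin = 0.25 (double first cousins share both grandparent pairs — four paths of length 4: r = 4·(1/2)^4 = 1/4).
Hamilton's rule: n·r·B > C  ⇒  n > C/(r·B) = 0.224/(0.25·0.138) = 6.493.
The smallest integer exceeding 6.493 is 7.

7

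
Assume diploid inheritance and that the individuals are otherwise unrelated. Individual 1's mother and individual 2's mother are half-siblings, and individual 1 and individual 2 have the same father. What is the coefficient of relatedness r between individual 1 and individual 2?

0.3125

Wright's path rule: contributions from independent ancestry routes add.
Individual 1 and individual 2 are related in two ways: half first cousins through their mothers (r = 1/16) and half-sibs through their shared father (r = 1/4).
r = 1/16 + 1/4 = 0.3125.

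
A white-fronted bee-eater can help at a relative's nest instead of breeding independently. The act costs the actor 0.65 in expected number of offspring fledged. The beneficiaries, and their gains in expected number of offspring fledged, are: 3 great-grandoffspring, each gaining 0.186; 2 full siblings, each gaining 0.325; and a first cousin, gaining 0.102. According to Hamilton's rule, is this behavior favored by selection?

No

Hamilton's rule: the trait is favored when the sum of r·B over every recipient exceeds the actor's cost C.
r to a great-grandoffspring = 0.125 (three parent–offspring links: r = (1/2)^3 = 1/8).
r to a full sibling = 1/2 (full sibs share both parents — two paths of length 2: r = 2·(1/2)^2 = 1/2).
r to a first cousin = 1/8 (first cousins share one grandparent pair — two paths of length 4: r = 2·(1/2)^4 = 1/8).
Summing one r·B term per recipient: 3·0.125·0.186 + 2·0.5·0.325 + 1·0.125·0.102 = 0.4075.
0.4075 < 0.65: the indirect benefit is less than the cost.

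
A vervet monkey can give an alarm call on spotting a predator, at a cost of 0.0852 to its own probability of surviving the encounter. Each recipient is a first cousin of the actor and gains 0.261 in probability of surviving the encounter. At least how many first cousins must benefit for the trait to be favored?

3

r to a first cousin = 1/8 (first cousins share one grandparent pair — two paths of length 4: r = 2·(1/2)^4 = 1/8).
Hamilton's rule: n·r·B > C  ⇒  n > C/(r·B) = 0.0852/(0.125·0.261) = 2.611.
The smallest integer exceeding 2.611 is 3.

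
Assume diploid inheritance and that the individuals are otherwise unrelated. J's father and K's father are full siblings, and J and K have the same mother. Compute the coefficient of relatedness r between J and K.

0.375

Independent pedigree routes through distinct common ancestors add.
J and K are related in two ways: first cousins through their fathers (r = 1/8) and half-sibs through their shared mother (r = 1/4).
r = 1/8 + 1/4 = 3/8 = 0.375.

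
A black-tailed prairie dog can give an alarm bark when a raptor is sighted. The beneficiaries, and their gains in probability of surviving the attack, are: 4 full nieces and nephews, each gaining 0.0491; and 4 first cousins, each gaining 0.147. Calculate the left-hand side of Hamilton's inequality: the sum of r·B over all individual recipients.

r to a full niece or nephew = 1/4 (full aunt/uncle↔niece/nephew: two paths of length 3 through the shared grandparent pair: r = 2·(1/2)^3 = 1/4).
r to a first cousin = 1/8 (first cousins share one grandparent pair — two paths of length 4: r = 2·(1/2)^4 = 1/8).
Summing one r·B term per recipient: 4·0.25·0.0491 + 4·0.125·0.147 = 0.1226.

0.1226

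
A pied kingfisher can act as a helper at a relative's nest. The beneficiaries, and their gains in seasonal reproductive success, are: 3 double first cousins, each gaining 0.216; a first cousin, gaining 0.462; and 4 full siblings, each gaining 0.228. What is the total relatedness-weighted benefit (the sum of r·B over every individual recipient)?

0.67575

r to a double first cousin = 0.25 (double first cousins share both grandparent pairs — four paths of length 4: r = 4·(1/2)^4 = 1/4).
r to a first cousin = 1/8 (first cousins share one grandparent pair — two paths of length 4: r = 2·(1/2)^4 = 1/8).
r to a full sibling = 1/2 (full sibs share both parents — two paths of length 2: r = 2·(1/2)^2 = 1/2).
Summing one r·B term per recipient: 3·0.25·0.216 + 1·0.125·0.462 + 4·0.5·0.228 = 0.67575.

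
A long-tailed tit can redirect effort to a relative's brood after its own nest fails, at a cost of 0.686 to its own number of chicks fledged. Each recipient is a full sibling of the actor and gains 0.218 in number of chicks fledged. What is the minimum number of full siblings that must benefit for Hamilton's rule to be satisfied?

7

r to a full sibling = 0.5 (full sibs share both parents — two paths of length 2: r = 2·(1/2)^2 = 1/2).
Hamilton's rule: n·r·B > C  ⇒  n > C/(r·B) = 0.686/(0.5·0.218) = 6.294.
The smallest integer exceeding 6.294 is 7.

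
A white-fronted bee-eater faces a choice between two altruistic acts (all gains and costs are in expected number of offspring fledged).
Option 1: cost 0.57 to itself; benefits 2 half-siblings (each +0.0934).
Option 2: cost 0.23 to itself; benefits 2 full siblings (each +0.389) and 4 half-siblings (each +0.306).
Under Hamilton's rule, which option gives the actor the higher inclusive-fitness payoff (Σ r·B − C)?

Option 2

Option 1: r to a half-sibling = 0.25.
Option 1: Σ r·B − C = (2·0.25·0.0934) − 0.57 = -0.5233.
Option 2: r to a full sibling = 0.5.
Option 2: r to a half-sibling = 0.25.
Option 2: Σ r·B − C = (2·0.5·0.389 + 4·0.25·0.306) − 0.23 = 0.465.
Option 2 has the higher net inclusive-fitness payoff.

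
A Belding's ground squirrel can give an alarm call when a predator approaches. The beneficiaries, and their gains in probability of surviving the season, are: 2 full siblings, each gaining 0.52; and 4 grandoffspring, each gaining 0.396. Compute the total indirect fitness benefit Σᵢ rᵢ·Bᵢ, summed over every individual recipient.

0.916

r to a full sibling = 1/2 (full sibs share both parents — two paths of length 2: r = 2·(1/2)^2 = 1/2).
r to a grandoffspring = 1/4 (two parent–offspring links: r = (1/2)^2 = 1/4).
Summing one r·B term per recipient: 2·0.5·0.52 + 4·0.25·0.396 = 0.916.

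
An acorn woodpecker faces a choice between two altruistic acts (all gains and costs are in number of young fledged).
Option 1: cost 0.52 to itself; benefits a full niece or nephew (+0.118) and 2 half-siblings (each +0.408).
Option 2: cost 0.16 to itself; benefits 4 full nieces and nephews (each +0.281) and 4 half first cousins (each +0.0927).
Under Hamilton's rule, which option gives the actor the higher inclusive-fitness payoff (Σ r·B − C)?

Option 2

Option 1: r to a full niece or nephew = 0.25.
Option 1: r to a half-sibling = 0.25.
Option 1: Σ r·B − C = (1·0.25·0.118 + 2·0.25·0.408) − 0.52 = -0.2865.
Option 2: r to a full niece or nephew = 0.25.
Option 2: r to a half first cousin = 0.0625.
Option 2: Σ r·B − C = (4·0.25·0.281 + 4·0.0625·0.0927) − 0.16 = 0.144175.
Option 2 has the higher net inclusive-fitness payoff.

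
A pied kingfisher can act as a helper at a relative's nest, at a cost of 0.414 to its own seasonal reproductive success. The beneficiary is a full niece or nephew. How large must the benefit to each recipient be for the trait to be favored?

1.656

r to a full niece or nephew = 1/4 (full aunt/uncle↔niece/nephew: two paths of length 3 through the shared grandparent pair: r = 2·(1/2)^3 = 1/4).
Hamilton's rule with n recipients of equal r: n·r·B > C, so B > C/(n·r) = 0.414/(1·0.25) = 1.656.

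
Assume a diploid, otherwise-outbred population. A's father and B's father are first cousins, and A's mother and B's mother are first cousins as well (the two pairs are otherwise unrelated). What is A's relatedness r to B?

With two independent routes of shared ancestry, r is the sum of the two contributions.
A and B are related in two ways: second cousins through their fathers (r = 1/32) and second cousins through their mothers (r = 1/32).
r = 1/32 + 1/32 = 1/16 = 0.0625.

0.0625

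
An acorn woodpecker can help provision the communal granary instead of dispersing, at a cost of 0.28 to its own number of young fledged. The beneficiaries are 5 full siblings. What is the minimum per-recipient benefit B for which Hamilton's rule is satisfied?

0.112

r to a full sibling = 1/2 (full sibs share both parents — two paths of length 2: r = 2·(1/2)^2 = 1/2).
Hamilton's rule with n recipients of equal r: n·r·B > C, so B > C/(n·r) = 0.28/(5·0.5) = 0.112.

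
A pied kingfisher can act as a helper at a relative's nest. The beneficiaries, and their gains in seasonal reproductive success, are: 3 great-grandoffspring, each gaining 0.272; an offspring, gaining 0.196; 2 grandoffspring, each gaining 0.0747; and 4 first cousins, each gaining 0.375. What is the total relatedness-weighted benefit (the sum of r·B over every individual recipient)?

0.42485

r to a great-grandoffspring = 1/8 (three parent–offspring links: r = (1/2)^3 = 1/8).
r to an offspring = 1/2 (one parent–offspring link: r = (1/2)^1 = 1/2).
r to a grandoffspring = 0.25 (two parent–offspring links: r = (1/2)^2 = 1/4).
r to a first cousin = 0.125 (first cousins share one grandparent pair — two paths of length 4: r = 2·(1/2)^4 = 1/8).
Summing one r·B term per recipient: 3·0.125·0.272 + 1·0.5·0.196 + 2·0.25·0.0747 + 4·0.125·0.375 = 0.42485.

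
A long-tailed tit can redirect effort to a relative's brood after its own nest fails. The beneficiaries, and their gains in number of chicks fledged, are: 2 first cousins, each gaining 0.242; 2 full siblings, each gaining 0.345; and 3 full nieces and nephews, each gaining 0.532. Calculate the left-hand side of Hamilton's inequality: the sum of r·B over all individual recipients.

r to a first cousin = 0.125 (first cousins share one grandparent pair — two paths of length 4: r = 2·(1/2)^4 = 1/8).
r to a full sibling = 0.5 (full sibs share both parents — two paths of length 2: r = 2·(1/2)^2 = 1/2).
r to a full niece or nephew = 1/4 (full aunt/uncle↔niece/nephew: two paths of length 3 through the shared grandparent pair: r = 2·(1/2)^3 = 1/4).
Summing one r·B term per recipient: 2·0.125·0.242 + 2·0.5·0.345 + 3·0.25·0.532 = 0.8045.

0.8045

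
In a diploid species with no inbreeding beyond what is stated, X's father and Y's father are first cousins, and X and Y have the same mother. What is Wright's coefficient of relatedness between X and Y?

Independent pedigree routes through distinct common ancestors add.
X and Y are related in two ways: second cousins through their fathers (r = 1/32) and half-sibs through their shared mother (r = 1/4).
r = 1/32 + 1/4 = 0.28125.

0.28125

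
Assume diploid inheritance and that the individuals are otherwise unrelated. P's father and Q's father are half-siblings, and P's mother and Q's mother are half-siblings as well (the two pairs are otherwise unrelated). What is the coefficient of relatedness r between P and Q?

Independent pedigree routes through distinct common ancestors add.
P and Q are related in two ways: half first cousins through their fathers (r = 1/16) and half first cousins through their mothers (r = 1/16).
r = 1/16 + 1/16 = 1/8 = 0.125.

0.125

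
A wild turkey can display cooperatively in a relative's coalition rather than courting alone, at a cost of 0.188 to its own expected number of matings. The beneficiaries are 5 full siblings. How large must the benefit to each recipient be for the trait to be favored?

r to a full sibling = 1/2 (full sibs share both parents — two paths of length 2: r = 2·(1/2)^2 = 1/2).
Hamilton's rule with n recipients of equal r: n·r·B > C, so B > C/(n·r) = 0.188/(5·0.5) = 0.0752.

0.0752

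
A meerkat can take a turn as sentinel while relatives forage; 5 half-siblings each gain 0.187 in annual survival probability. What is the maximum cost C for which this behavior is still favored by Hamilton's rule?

r to a half-sibling = 0.25 (half-sibs share one parent — one path of length 2: r = (1/2)^2 = 1/4).
Hamilton's rule: n·r·B > C, so the trait is favored while C < n·r·B = 5·0.25·0.187 = 0.23375.

0.23375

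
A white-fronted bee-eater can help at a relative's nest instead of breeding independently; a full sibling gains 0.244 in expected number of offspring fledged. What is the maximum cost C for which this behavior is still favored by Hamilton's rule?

0.122

r to a full sibling = 0.5 (full sibs share both parents — two paths of length 2: r = 2·(1/2)^2 = 1/2).
Hamilton's rule: n·r·B > C, so the trait is favored while C < n·r·B = 1·0.5·0.244 = 0.122.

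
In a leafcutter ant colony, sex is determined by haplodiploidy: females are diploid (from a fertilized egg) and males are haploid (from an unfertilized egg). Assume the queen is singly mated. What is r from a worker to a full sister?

0.75

Haplodiploid full sisters inherit their father's entire haploid genome identically (contributing 1/2) and on average half of their mother's contribution (1/2 · 1/2 = 1/4); r = 1/2 + 1/4 = 3/4.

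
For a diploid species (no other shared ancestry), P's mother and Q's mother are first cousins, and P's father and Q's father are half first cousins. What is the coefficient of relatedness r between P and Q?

Independent pedigree routes through distinct common ancestors add.
P and Q are related in two ways: second cousins through their mothers (r = 1/32) and half second cousins through their fathers (r = 1/64).
r = 1/32 + 1/64 = 3/64 = 0.046875.

0.046875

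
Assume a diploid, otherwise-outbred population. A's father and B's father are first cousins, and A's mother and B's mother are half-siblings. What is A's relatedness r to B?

0.09375

Relatedness sums over independent paths through distinct common ancestors.
A and B are related in two ways: second cousins through their fathers (r = 1/32) and half first cousins through their mothers (r = 1/16).
r = 1/32 + 1/16 = 3/32 = 0.09375.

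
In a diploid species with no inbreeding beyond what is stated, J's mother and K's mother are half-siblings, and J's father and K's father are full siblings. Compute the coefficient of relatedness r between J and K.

With two independent routes of shared ancestry, r is the sum of the two contributions.
J and K are related in two ways: half first cousins through their mothers (r = 1/16) and first cousins through their fathers (r = 1/8).
r = 1/16 + 1/8 = 3/16 = 0.1875.

0.1875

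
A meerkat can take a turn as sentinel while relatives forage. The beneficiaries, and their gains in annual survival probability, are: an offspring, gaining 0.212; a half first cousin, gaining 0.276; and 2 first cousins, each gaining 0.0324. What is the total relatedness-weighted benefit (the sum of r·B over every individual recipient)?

r to an offspring = 0.5 (one parent–offspring link: r = (1/2)^1 = 1/2).
r to a half first cousin = 0.0625 (half first cousins share one grandparent — one path of length 4: r = (1/2)^4 = 1/16).
r to a first cousin = 1/8 (first cousins share one grandparent pair — two paths of length 4: r = 2·(1/2)^4 = 1/8).
Summing one r·B term per recipient: 1·0.5·0.212 + 1·0.0625·0.276 + 2·0.125·0.0324 = 0.13135.

0.13135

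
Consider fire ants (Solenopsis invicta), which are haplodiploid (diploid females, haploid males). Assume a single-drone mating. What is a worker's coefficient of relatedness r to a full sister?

0.75

Haplodiploid full sisters inherit their father's entire haploid genome identically (contributing 1/2) and on average half of their mother's contribution (1/2 · 1/2 = 1/4); r = 1/2 + 1/4 = 3/4.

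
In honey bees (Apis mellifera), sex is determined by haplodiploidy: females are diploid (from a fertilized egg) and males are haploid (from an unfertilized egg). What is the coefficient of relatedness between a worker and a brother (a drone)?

Her haploid brother carries none of their father's genes and a random half of their mother's genome; that half matches the maternal half of her own genome with probability 1/2: r = 1/2 · 1/2 = 1/4.

0.25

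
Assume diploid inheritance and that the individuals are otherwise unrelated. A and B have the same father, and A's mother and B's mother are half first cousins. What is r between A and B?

With two independent routes of shared ancestry, r is the sum of the two contributions.
A and B are related in two ways: half-sibs through their shared father (r = 1/4) and half second cousins through their mothers (r = 1/64).
r = 1/4 + 1/64 = 17/64 = 0.265625.

0.265625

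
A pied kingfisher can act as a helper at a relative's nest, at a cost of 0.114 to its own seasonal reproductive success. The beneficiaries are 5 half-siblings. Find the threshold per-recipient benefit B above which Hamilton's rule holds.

r to a half-sibling = 0.25 (half-sibs share one parent — one path of length 2: r = (1/2)^2 = 1/4).
Hamilton's rule with n recipients of equal r: n·r·B > C, so B > C/(n·r) = 0.114/(5·0.25) = 0.0912.

0.0912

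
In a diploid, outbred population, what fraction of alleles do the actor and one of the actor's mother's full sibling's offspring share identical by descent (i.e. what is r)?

0.125

Each parent–offspring link contributes a factor of 1/2, and independent paths through distinct common ancestors add.
First cousins share one grandparent pair — two paths of length 4: r = 2·(1/2)^4 = 1/8.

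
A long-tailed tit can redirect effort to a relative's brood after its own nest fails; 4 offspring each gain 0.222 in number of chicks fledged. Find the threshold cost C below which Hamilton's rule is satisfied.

0.444

r to an offspring = 0.5 (one parent–offspring link: r = (1/2)^1 = 1/2).
Hamilton's rule: n·r·B > C, so the trait is favored while C < n·r·B = 4·0.5·0.222 = 0.444.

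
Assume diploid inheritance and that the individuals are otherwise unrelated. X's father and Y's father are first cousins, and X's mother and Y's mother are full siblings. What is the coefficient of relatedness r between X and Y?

Wright's path rule: contributions from independent ancestry routes add.
X and Y are related in two ways: second cousins through their fathers (r = 1/32) and first cousins through their mothers (r = 1/8).
r = 1/32 + 1/8 = 0.15625.

0.15625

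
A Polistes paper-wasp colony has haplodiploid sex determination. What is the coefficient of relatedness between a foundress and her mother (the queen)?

One meiotic link between diploid queen and diploid daughter: r = 1/2.

0.5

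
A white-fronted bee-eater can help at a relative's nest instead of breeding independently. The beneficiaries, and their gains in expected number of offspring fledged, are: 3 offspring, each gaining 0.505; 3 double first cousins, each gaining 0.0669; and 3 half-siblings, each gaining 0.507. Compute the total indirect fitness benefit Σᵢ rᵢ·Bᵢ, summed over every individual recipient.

1.187925

r to an offspring = 0.5 (one parent–offspring link: r = (1/2)^1 = 1/2).
r to a double first cousin = 1/4 (double first cousins share both grandparent pairs — four paths of length 4: r = 4·(1/2)^4 = 1/4).
r to a half-sibling = 0.25 (half-sibs share one parent — one path of length 2: r = (1/2)^2 = 1/4).
Summing one r·B term per recipient: 3·0.5·0.505 + 3·0.25·0.0669 + 3·0.25·0.507 = 1.187925.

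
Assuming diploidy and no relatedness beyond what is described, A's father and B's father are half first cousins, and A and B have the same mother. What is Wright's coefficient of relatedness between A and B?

Independent pedigree routes through distinct common ancestors add.
A and B are related in two ways: half second cousins through their fathers (r = 1/64) and half-sibs through their shared mother (r = 1/4).
r = 1/64 + 1/4 = 17/64 = 0.265625.

0.265625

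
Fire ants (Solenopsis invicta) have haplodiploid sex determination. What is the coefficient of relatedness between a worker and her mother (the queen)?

One meiotic link between diploid queen and diploid daughter: r = 1/2.

0.5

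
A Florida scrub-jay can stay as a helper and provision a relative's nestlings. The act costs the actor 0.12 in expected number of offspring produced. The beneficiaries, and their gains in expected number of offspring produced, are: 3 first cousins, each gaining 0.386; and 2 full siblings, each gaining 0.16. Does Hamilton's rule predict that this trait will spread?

Hamilton's rule: the trait is favored when the sum of r·B over every recipient exceeds the actor's cost C.
r to a first cousin = 0.125 (first cousins share one grandparent pair — two paths of length 4: r = 2·(1/2)^4 = 1/8).
r to a full sibling = 1/2 (full sibs share both parents — two paths of length 2: r = 2·(1/2)^2 = 1/2).
Summing one r·B term per recipient: 3·0.125·0.386 + 2·0.5·0.16 = 0.30475.
0.30475 > 0.12: the indirect benefit exceeds the cost.

Yes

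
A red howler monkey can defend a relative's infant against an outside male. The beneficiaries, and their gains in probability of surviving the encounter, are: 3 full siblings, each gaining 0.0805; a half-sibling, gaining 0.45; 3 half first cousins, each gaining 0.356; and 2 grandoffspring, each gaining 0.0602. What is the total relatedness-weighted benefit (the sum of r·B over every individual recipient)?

0.3301

r to a full sibling = 1/2 (full sibs share both parents — two paths of length 2: r = 2·(1/2)^2 = 1/2).
r to a half-sibling = 0.25 (half-sibs share one parent — one path of length 2: r = (1/2)^2 = 1/4).
r to a half first cousin = 0.0625 (half first cousins share one grandparent — one path of length 4: r = (1/2)^4 = 1/16).
r to a grandoffspring = 1/4 (two parent–offspring links: r = (1/2)^2 = 1/4).
Summing one r·B term per recipient: 3·0.5·0.0805 + 1·0.25·0.45 + 3·0.0625·0.356 + 2·0.25·0.0602 = 0.3301.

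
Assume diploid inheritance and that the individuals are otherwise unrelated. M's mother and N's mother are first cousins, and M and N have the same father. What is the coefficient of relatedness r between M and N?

0.28125

With two independent routes of shared ancestry, r is the sum of the two contributions.
M and N are related in two ways: second cousins through their mothers (r = 1/32) and half-sibs through their shared father (r = 1/4).
r = 1/32 + 1/4 = 9/32 = 0.28125.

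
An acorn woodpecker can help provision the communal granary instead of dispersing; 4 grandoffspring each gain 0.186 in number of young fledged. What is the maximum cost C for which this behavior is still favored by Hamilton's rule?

r to a grandoffspring = 0.25 (two parent–offspring links: r = (1/2)^2 = 1/4).
Hamilton's rule: n·r·B > C, so the trait is favored while C < n·r·B = 4·0.25·0.186 = 0.186.

0.186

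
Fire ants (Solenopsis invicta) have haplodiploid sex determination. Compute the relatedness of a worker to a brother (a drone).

0.25

Her haploid brother carries none of their father's genes and a random half of their mother's genome; that half matches the maternal half of her own genome with probability 1/2: r = 1/2 · 1/2 = 1/4.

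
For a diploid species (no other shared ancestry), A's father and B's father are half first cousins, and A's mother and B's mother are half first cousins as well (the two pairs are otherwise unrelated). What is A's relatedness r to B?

Independent pedigree routes through distinct common ancestors add.
A and B are related in two ways: half second cousins through their fathers (r = 1/64) and half second cousins through their mothers (r = 1/64).
r = 1/64 + 1/64 = 0.03125.

0.03125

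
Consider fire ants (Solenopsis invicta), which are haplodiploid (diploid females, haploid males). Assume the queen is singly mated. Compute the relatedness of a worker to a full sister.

Haplodiploid full sisters inherit their father's entire haploid genome identically (contributing 1/2) and on average half of their mother's contribution (1/2 · 1/2 = 1/4); r = 1/2 + 1/4 = 3/4.

0.75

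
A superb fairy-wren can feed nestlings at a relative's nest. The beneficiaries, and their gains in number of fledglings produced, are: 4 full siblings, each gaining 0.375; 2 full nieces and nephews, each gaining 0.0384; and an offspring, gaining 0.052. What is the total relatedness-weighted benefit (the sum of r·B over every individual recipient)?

0.7952

r to a full sibling = 0.5 (full sibs share both parents — two paths of length 2: r = 2·(1/2)^2 = 1/2).
r to a full niece or nephew = 1/4 (full aunt/uncle↔niece/nephew: two paths of length 3 through the shared grandparent pair: r = 2·(1/2)^3 = 1/4).
r to an offspring = 0.5 (one parent–offspring link: r = (1/2)^1 = 1/2).
Summing one r·B term per recipient: 4·0.5·0.375 + 2·0.25·0.0384 + 1·0.5·0.052 = 0.7952.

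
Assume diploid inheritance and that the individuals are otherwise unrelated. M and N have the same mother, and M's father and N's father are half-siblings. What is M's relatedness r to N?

Independent pedigree routes through distinct common ancestors add.
M and N are related in two ways: half-sibs through their shared mother (r = 1/4) and half first cousins through their fathers (r = 1/16).
r = 1/4 + 1/16 = 0.3125.

0.3125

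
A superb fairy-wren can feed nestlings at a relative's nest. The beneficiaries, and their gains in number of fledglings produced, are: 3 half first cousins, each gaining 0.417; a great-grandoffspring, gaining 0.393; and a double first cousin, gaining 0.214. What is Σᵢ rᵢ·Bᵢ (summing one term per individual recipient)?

0.1808125

r to a half first cousin = 1/16 (half first cousins share one grandparent — one path of length 4: r = (1/2)^4 = 1/16).
r to a great-grandoffspring = 0.125 (three parent–offspring links: r = (1/2)^3 = 1/8).
r to a double first cousin = 1/4 (double first cousins share both grandparent pairs — four paths of length 4: r = 4·(1/2)^4 = 1/4).
Summing one r·B term per recipient: 3·0.0625·0.417 + 1·0.125·0.393 + 1·0.25·0.214 = 0.1808125.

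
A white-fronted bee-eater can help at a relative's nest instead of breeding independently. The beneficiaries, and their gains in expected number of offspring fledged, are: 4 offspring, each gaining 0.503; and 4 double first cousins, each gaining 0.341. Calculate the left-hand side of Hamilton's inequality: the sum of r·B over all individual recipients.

r to an offspring = 1/2 (one parent–offspring link: r = (1/2)^1 = 1/2).
r to a double first cousin = 1/4 (double first cousins share both grandparent pairs — four paths of length 4: r = 4·(1/2)^4 = 1/4).
Summing one r·B term per recipient: 4·0.5·0.503 + 4·0.25·0.341 = 1.347.

1.347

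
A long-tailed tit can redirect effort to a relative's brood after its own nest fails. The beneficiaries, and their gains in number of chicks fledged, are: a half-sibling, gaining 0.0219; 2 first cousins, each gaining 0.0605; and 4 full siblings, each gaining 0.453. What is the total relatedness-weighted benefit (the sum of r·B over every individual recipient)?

r to a half-sibling = 0.25 (half-sibs share one parent — one path of length 2: r = (1/2)^2 = 1/4).
r to a first cousin = 1/8 (first cousins share one grandparent pair — two paths of length 4: r = 2·(1/2)^4 = 1/8).
r to a full sibling = 0.5 (full sibs share both parents — two paths of length 2: r = 2·(1/2)^2 = 1/2).
Summing one r·B term per recipient: 1·0.25·0.0219 + 2·0.125·0.0605 + 4·0.5·0.453 = 0.9266.

0.9266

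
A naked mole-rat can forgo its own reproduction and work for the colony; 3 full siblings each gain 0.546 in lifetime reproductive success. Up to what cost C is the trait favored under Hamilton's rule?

0.819

r to a full sibling = 1/2 (full sibs share both parents — two paths of length 2: r = 2·(1/2)^2 = 1/2).
Hamilton's rule: n·r·B > C, so the trait is favored while C < n·r·B = 3·0.5·0.546 = 0.819.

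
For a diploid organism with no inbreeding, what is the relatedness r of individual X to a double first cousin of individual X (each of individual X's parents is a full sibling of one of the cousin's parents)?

0.25

Each parent–offspring link contributes a factor of 1/2, and independent paths through distinct common ancestors add.
Double first cousins share both grandparent pairs — four paths of length 4: r = 4·(1/2)^4 = 1/4.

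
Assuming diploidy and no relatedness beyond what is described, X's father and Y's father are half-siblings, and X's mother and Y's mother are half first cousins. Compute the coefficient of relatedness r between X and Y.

0.078125

Relatedness sums over independent paths through distinct common ancestors.
X and Y are related in two ways: half first cousins through their fathers (r = 1/16) and half second cousins through their mothers (r = 1/64).
r = 1/16 + 1/64 = 5/64 = 0.078125.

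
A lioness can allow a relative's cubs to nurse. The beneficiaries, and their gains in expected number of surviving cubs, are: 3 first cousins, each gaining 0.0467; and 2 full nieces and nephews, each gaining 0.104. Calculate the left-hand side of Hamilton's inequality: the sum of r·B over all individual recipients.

0.0695125

r to a first cousin = 0.125 (first cousins share one grandparent pair — two paths of length 4: r = 2·(1/2)^4 = 1/8).
r to a full niece or nephew = 1/4 (full aunt/uncle↔niece/nephew: two paths of length 3 through the shared grandparent pair: r = 2·(1/2)^3 = 1/4).
Summing one r·B term per recipient: 3·0.125·0.0467 + 2·0.25·0.104 = 0.0695125.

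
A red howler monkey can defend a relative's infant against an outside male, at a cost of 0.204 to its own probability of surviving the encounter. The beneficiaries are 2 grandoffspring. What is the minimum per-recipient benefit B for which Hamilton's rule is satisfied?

0.408

r to a grandoffspring = 1/4 (two parent–offspring links: r = (1/2)^2 = 1/4).
Hamilton's rule with n recipients of equal r: n·r·B > C, so B > C/(n·r) = 0.204/(2·0.25) = 0.408.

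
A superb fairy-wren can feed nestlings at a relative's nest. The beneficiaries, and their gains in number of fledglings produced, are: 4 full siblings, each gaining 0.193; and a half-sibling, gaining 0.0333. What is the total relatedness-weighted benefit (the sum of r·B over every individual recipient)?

r to a full sibling = 0.5 (full sibs share both parents — two paths of length 2: r = 2·(1/2)^2 = 1/2).
r to a half-sibling = 0.25 (half-sibs share one parent — one path of length 2: r = (1/2)^2 = 1/4).
Summing one r·B term per recipient: 4·0.5·0.193 + 1·0.25·0.0333 = 0.394325.

0.394325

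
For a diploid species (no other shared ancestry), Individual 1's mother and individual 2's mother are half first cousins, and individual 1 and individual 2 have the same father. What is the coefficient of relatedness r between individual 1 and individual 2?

Independent pedigree routes through distinct common ancestors add.
Individual 1 and individual 2 are related in two ways: half second cousins through their mothers (r = 1/64) and half-sibs through their shared father (r = 1/4).
r = 1/64 + 1/4 = 0.265625.

0.265625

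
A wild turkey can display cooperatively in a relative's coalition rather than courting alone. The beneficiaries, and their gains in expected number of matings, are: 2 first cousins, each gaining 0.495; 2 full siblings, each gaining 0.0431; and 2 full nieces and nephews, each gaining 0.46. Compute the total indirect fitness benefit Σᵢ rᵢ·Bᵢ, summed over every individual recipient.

0.39685

r to a first cousin = 0.125 (first cousins share one grandparent pair — two paths of length 4: r = 2·(1/2)^4 = 1/8).
r to a full sibling = 1/2 (full sibs share both parents — two paths of length 2: r = 2·(1/2)^2 = 1/2).
r to a full niece or nephew = 1/4 (full aunt/uncle↔niece/nephew: two paths of length 3 through the shared grandparent pair: r = 2·(1/2)^3 = 1/4).
Summing one r·B term per recipient: 2·0.125·0.495 + 2·0.5·0.0431 + 2·0.25·0.46 = 0.39685.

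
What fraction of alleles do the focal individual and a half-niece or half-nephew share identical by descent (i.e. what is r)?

Each parent–offspring link contributes a factor of 1/2, and independent paths through distinct common ancestors add.
Half-aunt/uncle↔niece/nephew: one path of length 3: r = (1/2)^3 = 1/8.

0.125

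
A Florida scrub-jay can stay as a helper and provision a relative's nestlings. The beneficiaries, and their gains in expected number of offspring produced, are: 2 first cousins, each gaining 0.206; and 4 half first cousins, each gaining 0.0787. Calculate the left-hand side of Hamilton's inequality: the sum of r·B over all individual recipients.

0.071175

r to a first cousin = 1/8 (first cousins share one grandparent pair — two paths of length 4: r = 2·(1/2)^4 = 1/8).
r to a half first cousin = 1/16 (half first cousins share one grandparent — one path of length 4: r = (1/2)^4 = 1/16).
Summing one r·B term per recipient: 2·0.125·0.206 + 4·0.0625·0.0787 = 0.071175.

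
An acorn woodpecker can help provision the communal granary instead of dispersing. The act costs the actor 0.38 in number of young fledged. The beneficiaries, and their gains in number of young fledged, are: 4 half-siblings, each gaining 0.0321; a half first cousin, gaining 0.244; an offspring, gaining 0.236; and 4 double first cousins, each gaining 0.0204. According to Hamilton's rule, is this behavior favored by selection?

Hamilton's rule: the trait is favored when the sum of r·B over every recipient exceeds the actor's cost C.
r to a half-sibling = 1/4 (half-sibs share one parent — one path of length 2: r = (1/2)^2 = 1/4).
r to a half first cousin = 1/16 (half first cousins share one grandparent — one path of length 4: r = (1/2)^4 = 1/16).
r to an offspring = 1/2 (one parent–offspring link: r = (1/2)^1 = 1/2).
r to a double first cousin = 1/4 (double first cousins share both grandparent pairs — four paths of length 4: r = 4·(1/2)^4 = 1/4).
Summing one r·B term per recipient: 4·0.25·0.0321 + 1·0.0625·0.244 + 1·0.5·0.236 + 4·0.25·0.0204 = 0.18575.
0.18575 < 0.38: the indirect benefit is less than the cost.

No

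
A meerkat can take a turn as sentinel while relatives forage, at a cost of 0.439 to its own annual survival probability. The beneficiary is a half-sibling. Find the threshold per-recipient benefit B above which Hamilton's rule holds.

1.756

r to a half-sibling = 1/4 (half-sibs share one parent — one path of length 2: r = (1/2)^2 = 1/4).
Hamilton's rule with n recipients of equal r: n·r·B > C, so B > C/(n·r) = 0.439/(1·0.25) = 1.756.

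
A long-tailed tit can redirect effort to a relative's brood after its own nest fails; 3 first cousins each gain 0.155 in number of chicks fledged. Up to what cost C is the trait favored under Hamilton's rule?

r to a first cousin = 0.125 (first cousins share one grandparent pair — two paths of length 4: r = 2·(1/2)^4 = 1/8).
Hamilton's rule: n·r·B > C, so the trait is favored while C < n·r·B = 3·0.125·0.155 = 0.058125.

0.058125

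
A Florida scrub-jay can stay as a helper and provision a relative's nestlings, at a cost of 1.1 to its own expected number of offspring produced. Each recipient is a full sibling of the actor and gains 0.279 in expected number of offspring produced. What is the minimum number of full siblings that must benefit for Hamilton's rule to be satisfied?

r to a full sibling = 0.5 (full sibs share both parents — two paths of length 2: r = 2·(1/2)^2 = 1/2).
Hamilton's rule: n·r·B > C  ⇒  n > C/(r·B) = 1.1/(0.5·0.279) = 7.885.
The smallest integer exceeding 7.885 is 8.

8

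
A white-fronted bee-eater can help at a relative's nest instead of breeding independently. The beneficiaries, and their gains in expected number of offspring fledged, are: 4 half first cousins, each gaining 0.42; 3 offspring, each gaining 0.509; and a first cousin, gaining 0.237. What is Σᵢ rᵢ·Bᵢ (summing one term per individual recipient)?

0.898125

r to a half first cousin = 0.0625 (half first cousins share one grandparent — one path of length 4: r = (1/2)^4 = 1/16).
r to an offspring = 1/2 (one parent–offspring link: r = (1/2)^1 = 1/2).
r to a first cousin = 1/8 (first cousins share one grandparent pair — two paths of length 4: r = 2·(1/2)^4 = 1/8).
Summing one r·B term per recipient: 4·0.0625·0.42 + 3·0.5·0.509 + 1·0.125·0.237 = 0.898125.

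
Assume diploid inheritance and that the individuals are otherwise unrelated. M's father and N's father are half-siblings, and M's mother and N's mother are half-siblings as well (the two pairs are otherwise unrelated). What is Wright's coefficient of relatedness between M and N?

0.125

Wright's path rule: contributions from independent ancestry routes add.
M and N are related in two ways: half first cousins through their fathers (r = 1/16) and half first cousins through their mothers (r = 1/16).
r = 1/16 + 1/16 = 0.125.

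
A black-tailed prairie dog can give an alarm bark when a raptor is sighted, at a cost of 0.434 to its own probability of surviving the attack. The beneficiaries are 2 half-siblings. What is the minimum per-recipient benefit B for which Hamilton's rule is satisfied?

r to a half-sibling = 1/4 (half-sibs share one parent — one path of length 2: r = (1/2)^2 = 1/4).
Hamilton's rule with n recipients of equal r: n·r·B > C, so B > C/(n·r) = 0.434/(2·0.25) = 0.868.

0.868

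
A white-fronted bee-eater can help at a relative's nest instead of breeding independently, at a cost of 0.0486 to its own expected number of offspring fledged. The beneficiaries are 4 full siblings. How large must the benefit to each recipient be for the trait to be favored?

0.0243

r to a full sibling = 0.5 (full sibs share both parents — two paths of length 2: r = 2·(1/2)^2 = 1/2).
Hamilton's rule with n recipients of equal r: n·r·B > C, so B > C/(n·r) = 0.0486/(4·0.5) = 0.0243.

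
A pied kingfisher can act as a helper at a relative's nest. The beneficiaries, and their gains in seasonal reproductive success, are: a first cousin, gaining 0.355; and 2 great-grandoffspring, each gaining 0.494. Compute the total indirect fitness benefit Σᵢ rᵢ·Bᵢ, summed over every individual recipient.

0.167875

r to a first cousin = 0.125 (first cousins share one grandparent pair — two paths of length 4: r = 2·(1/2)^4 = 1/8).
r to a great-grandoffspring = 0.125 (three parent–offspring links: r = (1/2)^3 = 1/8).
Summing one r·B term per recipient: 1·0.125·0.355 + 2·0.125·0.494 = 0.167875.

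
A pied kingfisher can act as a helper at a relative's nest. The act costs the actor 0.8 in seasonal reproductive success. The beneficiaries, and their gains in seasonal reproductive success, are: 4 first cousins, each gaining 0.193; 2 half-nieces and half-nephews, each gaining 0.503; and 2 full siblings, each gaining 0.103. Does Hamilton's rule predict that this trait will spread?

No

Hamilton's rule: the trait is favored when the sum of r·B over every recipient exceeds the actor's cost C.
r to a first cousin = 1/8 (first cousins share one grandparent pair — two paths of length 4: r = 2·(1/2)^4 = 1/8).
r to a half-niece or half-nephew = 1/8 (half-aunt/uncle↔niece/nephew: one path of length 3: r = (1/2)^3 = 1/8).
r to a full sibling = 0.5 (full sibs share both parents — two paths of length 2: r = 2·(1/2)^2 = 1/2).
Summing one r·B term per recipient: 4·0.125·0.193 + 2·0.125·0.503 + 2·0.5·0.103 = 0.32525.
0.32525 < 0.8: the indirect benefit is less than the cost.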